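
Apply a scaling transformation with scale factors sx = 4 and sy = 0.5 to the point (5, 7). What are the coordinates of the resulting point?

Scaling matrix:
[[4, 0], [0, 0.50]]
Result: (5 × 4, 7 × 0.5) = (20, 3.5)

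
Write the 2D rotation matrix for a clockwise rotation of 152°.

Rotation matrix formula: [[cos θ, -sin θ], [sin θ, cos θ]]
A clockwise rotation by 152° is equivalent to a counterclockwise rotation by -152°.
For θ = -152°:
cos(-152°) = -0.8829
sin(-152°) = -0.4695
Result: [[-0.8829, 0.4695], [-0.4695, -0.8829]]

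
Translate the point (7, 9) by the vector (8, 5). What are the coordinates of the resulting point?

Translation by (8, 5) (homogeneous matrix [[1, 0, 8], [0, 1, 5], [0, 0, 1]]):
x' = 7 + 8 = 15
y' = 9 + 5 = 14
Result: (15, 14)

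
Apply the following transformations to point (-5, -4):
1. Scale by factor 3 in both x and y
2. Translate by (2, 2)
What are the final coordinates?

Step 1: Scale (-5, -4) by 3 → (-15, -12)
Step 2: Translate by (2, 2) → (-13, -10)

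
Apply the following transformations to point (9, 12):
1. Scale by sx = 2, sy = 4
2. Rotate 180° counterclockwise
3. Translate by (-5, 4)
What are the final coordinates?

Step 1: Scale → (18, 48)
Step 2: Rotate 180° → (-18, -48)
Step 3: Translate → (-23, -44)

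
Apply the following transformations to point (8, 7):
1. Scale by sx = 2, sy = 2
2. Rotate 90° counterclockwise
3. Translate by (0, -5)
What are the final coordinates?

Step 1: Scale → (16, 14)
Step 2: Rotate 90° → (-14, 16)
Step 3: Translate → (-14, 11)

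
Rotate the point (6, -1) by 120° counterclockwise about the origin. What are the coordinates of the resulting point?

Rotation matrix for 120°: [[cos 120°, -sin 120°], [sin 120°, cos 120°]] ≈ [[-0.500000, -0.866025], [0.866025, -0.500000]]
[[-0.500000, -0.866025], [0.866025, -0.500000]] × [6, -1]ᵀ ≈ [-2.1340, 5.6962]ᵀ
Result: (-2.1340, 5.6962)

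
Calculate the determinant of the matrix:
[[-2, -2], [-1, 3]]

For a 2×2 matrix [[a, b], [c, d]], det = ad - bc
det = (-2)(3) - (-2)(-1) = -6 - 2 = -8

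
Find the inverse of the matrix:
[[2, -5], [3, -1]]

For [[a,b],[c,d]], inverse = (1/det)·[[d,-b],[-c,a]]
det = (2)(-1) - (-5)(3) = -2 - -15 = 13
Inverse = (1/13)·[[-1, 5], [-3, 2]]
= [[-1/13, 5/13], [-3/13, 2/13]]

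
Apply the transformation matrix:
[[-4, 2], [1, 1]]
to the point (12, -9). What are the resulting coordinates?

Matrix multiplication:
[[-4, 2], [1, 1]] × [12, -9]ᵀ
= [(-4)(12) + (2)(-9), (1)(12) + (1)(-9)]ᵀ
= [-66, 3]ᵀ
Result: (-66, 3)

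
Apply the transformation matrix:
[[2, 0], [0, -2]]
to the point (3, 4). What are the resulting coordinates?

Matrix multiplication:
[[2, 0], [0, -2]] × [3, 4]ᵀ
= [(2)(3) + (0)(4), (0)(3) + (-2)(4)]ᵀ
= [6, -8]ᵀ
Result: (6, -8)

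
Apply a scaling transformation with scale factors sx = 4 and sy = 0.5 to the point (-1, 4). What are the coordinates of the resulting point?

Scaling matrix:
[[4, 0], [0, 0.50]]
Result: (-1 × 4, 4 × 0.5) = (-4, 2)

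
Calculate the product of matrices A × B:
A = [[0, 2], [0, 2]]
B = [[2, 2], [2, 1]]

Matrix multiplication:
C[0][0] = 0×2 + 2×2 = 4
C[0][1] = 0×2 + 2×1 = 2
C[1][0] = 0×2 + 2×2 = 4
C[1][1] = 0×2 + 2×1 = 2
Result: [[4, 2], [4, 2]]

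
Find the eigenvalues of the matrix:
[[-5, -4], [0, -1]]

Characteristic equation: det(A - λI) = 0
λ² - (trace)λ + (det) = 0
trace = -5 + -1 = -6, det = (-5)(-1) - (-4)(0) = 5
λ² - (-6)λ + (5) = 0
λ = (-6 ± √((-6)² - 4·(5))) / 2 = (-6 ± √16) / 2
Solving: λ = -5, -1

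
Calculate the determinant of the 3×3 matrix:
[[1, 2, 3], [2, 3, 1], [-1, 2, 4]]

Expansion along first row:
det = 1·det([[3,1],[2,4]]) - 2·det([[2,1],[-1,4]]) + 3·det([[2,3],[-1,2]])
    = 1·(3·4 - 1·2) - 2·(2·4 - 1·-1) + 3·(2·2 - 3·-1)
    = 1·10 - 2·9 + 3·7
    = 10 + -18 + 21 = 13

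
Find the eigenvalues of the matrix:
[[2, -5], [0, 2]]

Characteristic equation: det(A - λI) = 0
λ² - (trace)λ + (det) = 0
trace = 2 + 2 = 4, det = (2)(2) - (-5)(0) = 4
λ² - (4)λ + (4) = 0
λ = (4 ± √((4)² - 4·(4))) / 2 = (4 ± √0) / 2
Solving: λ = 2, 2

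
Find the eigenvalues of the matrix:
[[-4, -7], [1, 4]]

Characteristic equation: det(A - λI) = 0
λ² - (trace)λ + (det) = 0
trace = -4 + 4 = 0, det = (-4)(4) - (-7)(1) = -9
λ² - (0)λ + (-9) = 0
λ = (0 ± √((0)² - 4·(-9))) / 2 = (0 ± √36) / 2
Solving: λ = -3, 3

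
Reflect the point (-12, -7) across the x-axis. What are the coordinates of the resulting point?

Reflection across x-axis: (-12, -7) → (-12, 7)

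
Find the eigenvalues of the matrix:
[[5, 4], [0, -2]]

Characteristic equation: det(A - λI) = 0
λ² - (trace)λ + (det) = 0
trace = 5 + -2 = 3, det = (5)(-2) - (4)(0) = -10
λ² - (3)λ + (-10) = 0
λ = (3 ± √((3)² - 4·(-10))) / 2 = (3 ± √49) / 2
Solving: λ = -2, 5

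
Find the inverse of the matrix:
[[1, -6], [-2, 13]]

For [[a,b],[c,d]], inverse = (1/det)·[[d,-b],[-c,a]]
det = (1)(13) - (-6)(-2) = 13 - 12 = 1
Inverse = [[13, 6], [2, 1]]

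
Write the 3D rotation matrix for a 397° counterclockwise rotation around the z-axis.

Rotation matrix for counterclockwise 397° around z-axis:
cos(397°) = 0.7986, sin(397°) = 0.6018
Result: [[0.7986, -0.6018, 0], [0.6018, 0.7986, 0], [0, 0, 1]]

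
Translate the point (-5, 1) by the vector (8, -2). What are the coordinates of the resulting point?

Translation by (8, -2) (homogeneous matrix [[1, 0, 8], [0, 1, -2], [0, 0, 1]]):
x' = -5 + 8 = 3
y' = 1 + -2 = -1
Result: (3, -1)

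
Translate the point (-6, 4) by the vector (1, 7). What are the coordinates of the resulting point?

Translation by (1, 7) (homogeneous matrix [[1, 0, 1], [0, 1, 7], [0, 0, 1]]):
x' = -6 + 1 = -5
y' = 4 + 7 = 11
Result: (-5, 11)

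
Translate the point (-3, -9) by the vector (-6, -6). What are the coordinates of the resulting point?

Translation by (-6, -6) (homogeneous matrix [[1, 0, -6], [0, 1, -6], [0, 0, 1]]):
x' = -3 + -6 = -9
y' = -9 + -6 = -15
Result: (-9, -15)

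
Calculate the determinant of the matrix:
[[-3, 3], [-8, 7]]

For a 2×2 matrix [[a, b], [c, d]], det = ad - bc
det = (-3)(7) - (3)(-8) = -21 - -24 = 3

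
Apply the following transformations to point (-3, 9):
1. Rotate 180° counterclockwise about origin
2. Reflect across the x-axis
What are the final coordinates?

Step 1: Rotate 180° → (3, -9)
Step 2: Reflect across x-axis → (3, 9)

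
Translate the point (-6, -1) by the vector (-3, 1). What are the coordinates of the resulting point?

Translation by (-3, 1) (homogeneous matrix [[1, 0, -3], [0, 1, 1], [0, 0, 1]]):
x' = -6 + -3 = -9
y' = -1 + 1 = 0
Result: (-9, 0)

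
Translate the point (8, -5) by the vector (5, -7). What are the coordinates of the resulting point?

Translation by (5, -7) (homogeneous matrix [[1, 0, 5], [0, 1, -7], [0, 0, 1]]):
x' = 8 + 5 = 13
y' = -5 + -7 = -12
Result: (13, -12)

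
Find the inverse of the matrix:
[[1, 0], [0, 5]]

For [[a,b],[c,d]], inverse = (1/det)·[[d,-b],[-c,a]]
det = (1)(5) - (0)(0) = 5 - 0 = 5
Inverse = (1/5)·[[5, 0], [0, 1]]
= [[1, 0], [0, 1/5]]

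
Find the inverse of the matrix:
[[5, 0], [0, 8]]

For [[a,b],[c,d]], inverse = (1/det)·[[d,-b],[-c,a]]
det = (5)(8) - (0)(0) = 40 - 0 = 40
Inverse = (1/40)·[[8, 0], [0, 5]]
= [[1/5, 0], [0, 1/8]]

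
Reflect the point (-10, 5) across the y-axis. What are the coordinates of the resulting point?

Reflection across y-axis: (-10, 5) → (10, 5)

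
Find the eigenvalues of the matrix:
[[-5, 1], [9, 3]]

Characteristic equation: det(A - λI) = 0
λ² - (trace)λ + (det) = 0
trace = -5 + 3 = -2, det = (-5)(3) - (1)(9) = -24
λ² - (-2)λ + (-24) = 0
λ = (-2 ± √((-2)² - 4·(-24))) / 2 = (-2 ± √100) / 2
Solving: λ = -6, 4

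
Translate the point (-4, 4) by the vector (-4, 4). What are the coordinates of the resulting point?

Translation by (-4, 4) (homogeneous matrix [[1, 0, -4], [0, 1, 4], [0, 0, 1]]):
x' = -4 + -4 = -8
y' = 4 + 4 = 8
Result: (-8, 8)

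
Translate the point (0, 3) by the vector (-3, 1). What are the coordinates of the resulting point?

Translation by (-3, 1) (homogeneous matrix [[1, 0, -3], [0, 1, 1], [0, 0, 1]]):
x' = 0 + -3 = -3
y' = 3 + 1 = 4
Result: (-3, 4)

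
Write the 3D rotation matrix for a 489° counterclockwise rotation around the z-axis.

Rotation matrix for counterclockwise 489° around z-axis:
cos(489°) = -0.6293, sin(489°) = 0.7771
Result: [[-0.6293, -0.7771, 0], [0.7771, -0.6293, 0], [0, 0, 1]]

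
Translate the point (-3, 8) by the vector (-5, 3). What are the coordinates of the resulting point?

Translation by (-5, 3) (homogeneous matrix [[1, 0, -5], [0, 1, 3], [0, 0, 1]]):
x' = -3 + -5 = -8
y' = 8 + 3 = 11
Result: (-8, 11)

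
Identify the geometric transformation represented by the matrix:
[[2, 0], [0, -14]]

This matrix represents: non-uniform scaling by sx = 2, sy = -14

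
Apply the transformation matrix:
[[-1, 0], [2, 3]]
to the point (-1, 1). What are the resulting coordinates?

Matrix multiplication:
[[-1, 0], [2, 3]] × [-1, 1]ᵀ
= [(-1)(-1) + (0)(1), (2)(-1) + (3)(1)]ᵀ
= [1, 1]ᵀ
Result: (1, 1)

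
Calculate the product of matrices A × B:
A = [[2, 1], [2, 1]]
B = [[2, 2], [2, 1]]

Matrix multiplication:
C[0][0] = 2×2 + 1×2 = 6
C[0][1] = 2×2 + 1×1 = 5
C[1][0] = 2×2 + 1×2 = 6
C[1][1] = 2×2 + 1×1 = 5
Result: [[6, 5], [6, 5]]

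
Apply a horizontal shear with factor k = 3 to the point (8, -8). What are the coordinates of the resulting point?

Shear matrix for horizontal shear with factor k = 3:
[[1, 3], [0, 1]]
Result: (8, -8) → (-16, -8)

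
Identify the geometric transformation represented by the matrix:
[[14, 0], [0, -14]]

This matrix represents: non-uniform scaling by sx = 14, sy = -14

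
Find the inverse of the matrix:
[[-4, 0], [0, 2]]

For [[a,b],[c,d]], inverse = (1/det)·[[d,-b],[-c,a]]
det = (-4)(2) - (0)(0) = -8 - 0 = -8
Inverse = (1/-8)·[[2, 0], [0, -4]]
= [[-1/4, 0], [0, 1/2]]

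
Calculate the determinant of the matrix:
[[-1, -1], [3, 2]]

For a 2×2 matrix [[a, b], [c, d]], det = ad - bc
det = (-1)(2) - (-1)(3) = -2 - -3 = 1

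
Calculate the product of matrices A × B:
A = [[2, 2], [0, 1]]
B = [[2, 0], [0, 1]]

Matrix multiplication:
C[0][0] = 2×2 + 2×0 = 4
C[0][1] = 2×0 + 2×1 = 2
C[1][0] = 0×2 + 1×0 = 0
C[1][1] = 0×0 + 1×1 = 1
Result: [[4, 2], [0, 1]]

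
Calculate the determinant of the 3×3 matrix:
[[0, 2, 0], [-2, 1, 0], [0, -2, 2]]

Expansion along first row:
det = 0·det([[1,0],[-2,2]]) - 2·det([[-2,0],[0,2]]) + 0·det([[-2,1],[0,-2]])
    = 0·(1·2 - 0·-2) - 2·(-2·2 - 0·0) + 0·(-2·-2 - 1·0)
    = 0·2 - 2·-4 + 0·4
    = 0 + 8 + 0 = 8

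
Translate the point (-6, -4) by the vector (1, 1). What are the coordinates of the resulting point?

Translation by (1, 1) (homogeneous matrix [[1, 0, 1], [0, 1, 1], [0, 0, 1]]):
x' = -6 + 1 = -5
y' = -4 + 1 = -3
Result: (-5, -3)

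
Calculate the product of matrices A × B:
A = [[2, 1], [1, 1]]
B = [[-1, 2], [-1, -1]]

Matrix multiplication:
C[0][0] = 2×-1 + 1×-1 = -3
C[0][1] = 2×2 + 1×-1 = 3
C[1][0] = 1×-1 + 1×-1 = -2
C[1][1] = 1×2 + 1×-1 = 1
Result: [[-3, 3], [-2, 1]]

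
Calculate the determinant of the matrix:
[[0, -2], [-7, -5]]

For a 2×2 matrix [[a, b], [c, d]], det = ad - bc
det = (0)(-5) - (-2)(-7) = 0 - 14 = -14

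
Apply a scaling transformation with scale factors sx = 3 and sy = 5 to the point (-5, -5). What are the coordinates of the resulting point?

Scaling matrix:
[[3, 0], [0, 5]]
Result: (-5 × 3, -5 × 5) = (-15, -25)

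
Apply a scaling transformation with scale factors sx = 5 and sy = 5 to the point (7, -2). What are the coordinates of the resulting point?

Scaling matrix:
[[5, 0], [0, 5]]
Result: (7 × 5, -2 × 5) = (35, -10)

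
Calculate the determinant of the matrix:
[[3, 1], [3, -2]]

For a 2×2 matrix [[a, b], [c, d]], det = ad - bc
det = (3)(-2) - (1)(3) = -6 - 3 = -9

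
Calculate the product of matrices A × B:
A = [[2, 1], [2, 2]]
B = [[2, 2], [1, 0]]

Matrix multiplication:
C[0][0] = 2×2 + 1×1 = 5
C[0][1] = 2×2 + 1×0 = 4
C[1][0] = 2×2 + 2×1 = 6
C[1][1] = 2×2 + 2×0 = 4
Result: [[5, 4], [6, 4]]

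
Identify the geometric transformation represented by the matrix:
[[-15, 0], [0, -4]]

This matrix represents: non-uniform scaling by sx = -15, sy = -4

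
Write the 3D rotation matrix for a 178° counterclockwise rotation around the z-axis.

Rotation matrix for counterclockwise 178° around z-axis:
cos(178°) = -0.9994, sin(178°) = 0.0349
Result: [[-0.9994, -0.0349, 0], [0.0349, -0.9994, 0], [0, 0, 1]]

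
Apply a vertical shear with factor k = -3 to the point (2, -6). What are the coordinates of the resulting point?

Shear matrix for vertical shear with factor k = -3:
[[1, 0], [-3, 1]]
Result: (2, -6) → (2, -12)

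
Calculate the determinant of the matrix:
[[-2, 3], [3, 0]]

For a 2×2 matrix [[a, b], [c, d]], det = ad - bc
det = (-2)(0) - (3)(3) = 0 - 9 = -9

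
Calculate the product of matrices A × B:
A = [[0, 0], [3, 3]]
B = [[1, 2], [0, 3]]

Matrix multiplication:
C[0][0] = 0×1 + 0×0 = 0
C[0][1] = 0×2 + 0×3 = 0
C[1][0] = 3×1 + 3×0 = 3
C[1][1] = 3×2 + 3×3 = 15
Result: [[0, 0], [3, 15]]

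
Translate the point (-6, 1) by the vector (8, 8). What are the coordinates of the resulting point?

Translation by (8, 8) (homogeneous matrix [[1, 0, 8], [0, 1, 8], [0, 0, 1]]):
x' = -6 + 8 = 2
y' = 1 + 8 = 9
Result: (2, 9)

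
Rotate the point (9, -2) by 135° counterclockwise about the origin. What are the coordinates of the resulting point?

Rotation matrix for 135°: [[cos 135°, -sin 135°], [sin 135°, cos 135°]] ≈ [[-0.707107, -0.707107], [0.707107, -0.707107]]
[[-0.707107, -0.707107], [0.707107, -0.707107]] × [9, -2]ᵀ ≈ [-4.9497, 7.7782]ᵀ
Result: (-4.9497, 7.7782)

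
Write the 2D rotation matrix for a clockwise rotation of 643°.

Rotation matrix formula: [[cos θ, -sin θ], [sin θ, cos θ]]
A clockwise rotation by 643° is equivalent to a counterclockwise rotation by -643°.
For θ = -643°:
cos(-643°) = 0.2250
sin(-643°) = 0.9744
Result: [[0.2250, -0.9744], [0.9744, 0.2250]]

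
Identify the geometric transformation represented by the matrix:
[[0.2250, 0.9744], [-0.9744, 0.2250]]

This matrix represents: rotation by 283° counterclockwise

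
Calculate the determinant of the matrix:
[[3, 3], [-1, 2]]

For a 2×2 matrix [[a, b], [c, d]], det = ad - bc
det = (3)(2) - (3)(-1) = 6 - -3 = 9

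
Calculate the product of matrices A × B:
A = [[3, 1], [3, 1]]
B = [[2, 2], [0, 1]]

Matrix multiplication:
C[0][0] = 3×2 + 1×0 = 6
C[0][1] = 3×2 + 1×1 = 7
C[1][0] = 3×2 + 1×0 = 6
C[1][1] = 3×2 + 1×1 = 7
Result: [[6, 7], [6, 7]]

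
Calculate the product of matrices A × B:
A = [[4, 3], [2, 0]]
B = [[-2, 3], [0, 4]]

Matrix multiplication:
C[0][0] = 4×-2 + 3×0 = -8
C[0][1] = 4×3 + 3×4 = 24
C[1][0] = 2×-2 + 0×0 = -4
C[1][1] = 2×3 + 0×4 = 6
Result: [[-8, 24], [-4, 6]]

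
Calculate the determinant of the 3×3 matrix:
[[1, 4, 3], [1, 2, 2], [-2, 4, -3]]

Expansion along first row:
det = 1·det([[2,2],[4,-3]]) - 4·det([[1,2],[-2,-3]]) + 3·det([[1,2],[-2,4]])
    = 1·(2·-3 - 2·4) - 4·(1·-3 - 2·-2) + 3·(1·4 - 2·-2)
    = 1·-14 - 4·1 + 3·8
    = -14 + -4 + 24 = 6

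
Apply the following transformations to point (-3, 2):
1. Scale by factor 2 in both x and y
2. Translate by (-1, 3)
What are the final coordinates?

Step 1: Scale (-3, 2) by 2 → (-6, 4)
Step 2: Translate by (-1, 3) → (-7, 7)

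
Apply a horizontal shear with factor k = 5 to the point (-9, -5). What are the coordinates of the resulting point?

Shear matrix for horizontal shear with factor k = 5:
[[1, 5], [0, 1]]
Result: (-9, -5) → (-34, -5)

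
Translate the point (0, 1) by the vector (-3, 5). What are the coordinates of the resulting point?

Translation by (-3, 5) (homogeneous matrix [[1, 0, -3], [0, 1, 5], [0, 0, 1]]):
x' = 0 + -3 = -3
y' = 1 + 5 = 6
Result: (-3, 6)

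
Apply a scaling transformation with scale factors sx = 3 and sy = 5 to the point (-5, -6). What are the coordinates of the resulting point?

Scaling matrix:
[[3, 0], [0, 5]]
Result: (-5 × 3, -6 × 5) = (-15, -30)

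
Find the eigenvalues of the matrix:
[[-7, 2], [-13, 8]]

Characteristic equation: det(A - λI) = 0
λ² - (trace)λ + (det) = 0
trace = -7 + 8 = 1, det = (-7)(8) - (2)(-13) = -30
λ² - (1)λ + (-30) = 0
λ = (1 ± √((1)² - 4·(-30))) / 2 = (1 ± √121) / 2
Solving: λ = -5, 6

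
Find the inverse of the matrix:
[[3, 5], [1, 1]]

For [[a,b],[c,d]], inverse = (1/det)·[[d,-b],[-c,a]]
det = (3)(1) - (5)(1) = 3 - 5 = -2
Inverse = (1/-2)·[[1, -5], [-1, 3]]
= [[-1/2, 5/2], [1/2, -3/2]]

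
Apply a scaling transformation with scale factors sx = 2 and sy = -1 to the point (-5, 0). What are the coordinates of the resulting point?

Scaling matrix:
[[2, 0], [0, -1]]
Result: (-5 × 2, 0 × -1) = (-10, 0)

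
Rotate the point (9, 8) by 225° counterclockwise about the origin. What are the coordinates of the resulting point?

Rotation matrix for 225°: [[cos 225°, -sin 225°], [sin 225°, cos 225°]] ≈ [[-0.707107, 0.707107], [-0.707107, -0.707107]]
[[-0.707107, 0.707107], [-0.707107, -0.707107]] × [9, 8]ᵀ ≈ [-0.7071, -12.0208]ᵀ
Result: (-0.7071, -12.0208)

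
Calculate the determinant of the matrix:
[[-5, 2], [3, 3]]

For a 2×2 matrix [[a, b], [c, d]], det = ad - bc
det = (-5)(3) - (2)(3) = -15 - 6 = -21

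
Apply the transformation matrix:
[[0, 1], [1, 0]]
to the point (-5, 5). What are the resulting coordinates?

Matrix multiplication:
[[0, 1], [1, 0]] × [-5, 5]ᵀ
= [(0)(-5) + (1)(5), (1)(-5) + (0)(5)]ᵀ
= [5, -5]ᵀ
Result: (5, -5)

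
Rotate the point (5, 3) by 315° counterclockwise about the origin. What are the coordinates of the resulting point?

Rotation matrix for 315°: [[cos 315°, -sin 315°], [sin 315°, cos 315°]] ≈ [[0.707107, 0.707107], [-0.707107, 0.707107]]
[[0.707107, 0.707107], [-0.707107, 0.707107]] × [5, 3]ᵀ ≈ [5.6569, -1.4142]ᵀ
Result: (5.6569, -1.4142)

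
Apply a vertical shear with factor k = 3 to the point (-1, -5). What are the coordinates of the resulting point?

Shear matrix for vertical shear with factor k = 3:
[[1, 0], [3, 1]]
Result: (-1, -5) → (-1, -8)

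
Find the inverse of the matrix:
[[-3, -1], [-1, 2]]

For [[a,b],[c,d]], inverse = (1/det)·[[d,-b],[-c,a]]
det = (-3)(2) - (-1)(-1) = -6 - 1 = -7
Inverse = (1/-7)·[[2, 1], [1, -3]]
= [[-2/7, -1/7], [-1/7, 3/7]]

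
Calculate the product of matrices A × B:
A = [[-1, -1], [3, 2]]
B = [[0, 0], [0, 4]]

Matrix multiplication:
C[0][0] = -1×0 + -1×0 = 0
C[0][1] = -1×0 + -1×4 = -4
C[1][0] = 3×0 + 2×0 = 0
C[1][1] = 3×0 + 2×4 = 8
Result: [[0, -4], [0, 8]]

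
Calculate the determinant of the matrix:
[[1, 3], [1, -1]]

For a 2×2 matrix [[a, b], [c, d]], det = ad - bc
det = (1)(-1) - (3)(1) = -1 - 3 = -4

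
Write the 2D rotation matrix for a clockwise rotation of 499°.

Rotation matrix formula: [[cos θ, -sin θ], [sin θ, cos θ]]
A clockwise rotation by 499° is equivalent to a counterclockwise rotation by -499°.
For θ = -499°:
cos(-499°) = -0.7547
sin(-499°) = -0.6561
Result: [[-0.7547, 0.6561], [-0.6561, -0.7547]]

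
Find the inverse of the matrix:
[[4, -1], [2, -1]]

For [[a,b],[c,d]], inverse = (1/det)·[[d,-b],[-c,a]]
det = (4)(-1) - (-1)(2) = -4 - -2 = -2
Inverse = (1/-2)·[[-1, 1], [-2, 4]]
= [[1/2, -1/2], [1, -2]]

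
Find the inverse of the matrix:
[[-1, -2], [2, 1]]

For [[a,b],[c,d]], inverse = (1/det)·[[d,-b],[-c,a]]
det = (-1)(1) - (-2)(2) = -1 - -4 = 3
Inverse = (1/3)·[[1, 2], [-2, -1]]
= [[1/3, 2/3], [-2/3, -1/3]]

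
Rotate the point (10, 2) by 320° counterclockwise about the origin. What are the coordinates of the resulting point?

Rotation matrix for 320°: [[cos 320°, -sin 320°], [sin 320°, cos 320°]] ≈ [[0.766044, 0.642788], [-0.642788, 0.766044]]
[[0.766044, 0.642788], [-0.642788, 0.766044]] × [10, 2]ᵀ ≈ [8.9460, -4.8958]ᵀ
Result: (8.9460, -4.8958)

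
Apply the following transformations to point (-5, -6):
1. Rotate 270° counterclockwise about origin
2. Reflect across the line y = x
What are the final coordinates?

Step 1: Rotate 270° → (-6, 5)
Step 2: Reflect across line y = x → (5, -6)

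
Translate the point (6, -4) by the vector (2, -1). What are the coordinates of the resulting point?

Translation by (2, -1) (homogeneous matrix [[1, 0, 2], [0, 1, -1], [0, 0, 1]]):
x' = 6 + 2 = 8
y' = -4 + -1 = -5
Result: (8, -5)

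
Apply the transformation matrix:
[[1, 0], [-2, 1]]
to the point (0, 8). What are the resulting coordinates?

Matrix multiplication:
[[1, 0], [-2, 1]] × [0, 8]ᵀ
= [(1)(0) + (0)(8), (-2)(0) + (1)(8)]ᵀ
= [0, 8]ᵀ
Result: (0, 8)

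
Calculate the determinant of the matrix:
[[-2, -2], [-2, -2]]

For a 2×2 matrix [[a, b], [c, d]], det = ad - bc
det = (-2)(-2) - (-2)(-2) = 4 - 4 = 0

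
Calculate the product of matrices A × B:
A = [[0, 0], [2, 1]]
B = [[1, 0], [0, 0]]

Matrix multiplication:
C[0][0] = 0×1 + 0×0 = 0
C[0][1] = 0×0 + 0×0 = 0
C[1][0] = 2×1 + 1×0 = 2
C[1][1] = 2×0 + 1×0 = 0
Result: [[0, 0], [2, 0]]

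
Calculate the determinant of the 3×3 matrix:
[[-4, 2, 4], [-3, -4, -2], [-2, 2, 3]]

Expansion along first row:
det = -4·det([[-4,-2],[2,3]]) - 2·det([[-3,-2],[-2,3]]) + 4·det([[-3,-4],[-2,2]])
    = -4·(-4·3 - -2·2) - 2·(-3·3 - -2·-2) + 4·(-3·2 - -4·-2)
    = -4·-8 - 2·-13 + 4·-14
    = 32 + 26 + -56 = 2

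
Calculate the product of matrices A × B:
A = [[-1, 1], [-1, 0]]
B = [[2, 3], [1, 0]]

Matrix multiplication:
C[0][0] = -1×2 + 1×1 = -1
C[0][1] = -1×3 + 1×0 = -3
C[1][0] = -1×2 + 0×1 = -2
C[1][1] = -1×3 + 0×0 = -3
Result: [[-1, -3], [-2, -3]]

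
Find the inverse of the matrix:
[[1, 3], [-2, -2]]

For [[a,b],[c,d]], inverse = (1/det)·[[d,-b],[-c,a]]
det = (1)(-2) - (3)(-2) = -2 - -6 = 4
Inverse = (1/4)·[[-2, -3], [2, 1]]
= [[-1/2, -3/4], [1/2, 1/4]]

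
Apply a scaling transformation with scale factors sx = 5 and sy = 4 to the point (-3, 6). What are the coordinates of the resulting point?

Scaling matrix:
[[5, 0], [0, 4]]
Result: (-3 × 5, 6 × 4) = (-15, 24)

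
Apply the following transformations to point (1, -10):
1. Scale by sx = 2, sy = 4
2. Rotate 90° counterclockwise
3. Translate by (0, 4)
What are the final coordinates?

Step 1: Scale → (2, -40)
Step 2: Rotate 90° → (40, 2)
Step 3: Translate → (40, 6)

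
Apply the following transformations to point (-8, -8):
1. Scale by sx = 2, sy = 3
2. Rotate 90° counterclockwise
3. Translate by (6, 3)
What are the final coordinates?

Step 1: Scale → (-16, -24)
Step 2: Rotate 90° → (24, -16)
Step 3: Translate → (30, -13)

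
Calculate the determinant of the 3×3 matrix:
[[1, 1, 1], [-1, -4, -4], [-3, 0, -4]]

Expansion along first row:
det = 1·det([[-4,-4],[0,-4]]) - 1·det([[-1,-4],[-3,-4]]) + 1·det([[-1,-4],[-3,0]])
    = 1·(-4·-4 - -4·0) - 1·(-1·-4 - -4·-3) + 1·(-1·0 - -4·-3)
    = 1·16 - 1·-8 + 1·-12
    = 16 + 8 + -12 = 12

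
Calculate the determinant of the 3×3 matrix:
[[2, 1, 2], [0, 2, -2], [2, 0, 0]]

Expansion along first row:
det = 2·det([[2,-2],[0,0]]) - 1·det([[0,-2],[2,0]]) + 2·det([[0,2],[2,0]])
    = 2·(2·0 - -2·0) - 1·(0·0 - -2·2) + 2·(0·0 - 2·2)
    = 2·0 - 1·4 + 2·-4
    = 0 + -4 + -8 = -12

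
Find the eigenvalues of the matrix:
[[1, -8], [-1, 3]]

Characteristic equation: det(A - λI) = 0
λ² - (trace)λ + (det) = 0
trace = 1 + 3 = 4, det = (1)(3) - (-8)(-1) = -5
λ² - (4)λ + (-5) = 0
λ = (4 ± √((4)² - 4·(-5))) / 2 = (4 ± √36) / 2
Solving: λ = -1, 5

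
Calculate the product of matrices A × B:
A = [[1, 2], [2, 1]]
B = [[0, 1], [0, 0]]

Matrix multiplication:
C[0][0] = 1×0 + 2×0 = 0
C[0][1] = 1×1 + 2×0 = 1
C[1][0] = 2×0 + 1×0 = 0
C[1][1] = 2×1 + 1×0 = 2
Result: [[0, 1], [0, 2]]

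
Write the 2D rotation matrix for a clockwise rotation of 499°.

Rotation matrix formula: [[cos θ, -sin θ], [sin θ, cos θ]]
A clockwise rotation by 499° is equivalent to a counterclockwise rotation by -499°.
For θ = -499°:
cos(-499°) = -0.7547
sin(-499°) = -0.6561
Result: [[-0.7547, 0.6561], [-0.6561, -0.7547]]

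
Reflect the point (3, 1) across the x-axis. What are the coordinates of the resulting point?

Reflection across x-axis: (3, 1) → (3, -1)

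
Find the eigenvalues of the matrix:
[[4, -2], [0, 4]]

Characteristic equation: det(A - λI) = 0
λ² - (trace)λ + (det) = 0
trace = 4 + 4 = 8, det = (4)(4) - (-2)(0) = 16
λ² - (8)λ + (16) = 0
λ = (8 ± √((8)² - 4·(16))) / 2 = (8 ± √0) / 2
Solving: λ = 4, 4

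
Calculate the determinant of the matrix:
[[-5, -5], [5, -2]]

For a 2×2 matrix [[a, b], [c, d]], det = ad - bc
det = (-5)(-2) - (-5)(5) = 10 - -25 = 35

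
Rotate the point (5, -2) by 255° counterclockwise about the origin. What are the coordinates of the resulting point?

Rotation matrix for 255°: [[cos 255°, -sin 255°], [sin 255°, cos 255°]] ≈ [[-0.258819, 0.965926], [-0.965926, -0.258819]]
[[-0.258819, 0.965926], [-0.965926, -0.258819]] × [5, -2]ᵀ ≈ [-3.2259, -4.3120]ᵀ
Result: (-3.2259, -4.3120)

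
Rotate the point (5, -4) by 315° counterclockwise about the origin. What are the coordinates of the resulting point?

Rotation matrix for 315°: [[cos 315°, -sin 315°], [sin 315°, cos 315°]] ≈ [[0.707107, 0.707107], [-0.707107, 0.707107]]
[[0.707107, 0.707107], [-0.707107, 0.707107]] × [5, -4]ᵀ ≈ [0.7071, -6.3640]ᵀ
Result: (0.7071, -6.3640)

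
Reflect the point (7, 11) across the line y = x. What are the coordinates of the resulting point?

Reflection across line y = x: (7, 11) → (11, 7)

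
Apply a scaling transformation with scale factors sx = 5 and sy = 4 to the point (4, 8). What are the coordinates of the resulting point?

Scaling matrix:
[[5, 0], [0, 4]]
Result: (4 × 5, 8 × 4) = (20, 32)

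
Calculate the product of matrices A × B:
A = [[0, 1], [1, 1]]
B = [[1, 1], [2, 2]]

Matrix multiplication:
C[0][0] = 0×1 + 1×2 = 2
C[0][1] = 0×1 + 1×2 = 2
C[1][0] = 1×1 + 1×2 = 3
C[1][1] = 1×1 + 1×2 = 3
Result: [[2, 2], [3, 3]]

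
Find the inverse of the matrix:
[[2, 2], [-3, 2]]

For [[a,b],[c,d]], inverse = (1/det)·[[d,-b],[-c,a]]
det = (2)(2) - (2)(-3) = 4 - -6 = 10
Inverse = (1/10)·[[2, -2], [3, 2]]
= [[1/5, -1/5], [3/10, 1/5]]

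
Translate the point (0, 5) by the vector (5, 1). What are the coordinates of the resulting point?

Translation by (5, 1) (homogeneous matrix [[1, 0, 5], [0, 1, 1], [0, 0, 1]]):
x' = 0 + 5 = 5
y' = 5 + 1 = 6
Result: (5, 6)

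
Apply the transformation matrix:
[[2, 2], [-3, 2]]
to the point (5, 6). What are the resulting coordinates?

Matrix multiplication:
[[2, 2], [-3, 2]] × [5, 6]ᵀ
= [(2)(5) + (2)(6), (-3)(5) + (2)(6)]ᵀ
= [22, -3]ᵀ
Result: (22, -3)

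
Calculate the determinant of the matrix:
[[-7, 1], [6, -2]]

For a 2×2 matrix [[a, b], [c, d]], det = ad - bc
det = (-7)(-2) - (1)(6) = 14 - 6 = 8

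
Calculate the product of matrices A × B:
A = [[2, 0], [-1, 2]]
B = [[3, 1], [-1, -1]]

Matrix multiplication:
C[0][0] = 2×3 + 0×-1 = 6
C[0][1] = 2×1 + 0×-1 = 2
C[1][0] = -1×3 + 2×-1 = -5
C[1][1] = -1×1 + 2×-1 = -3
Result: [[6, 2], [-5, -3]]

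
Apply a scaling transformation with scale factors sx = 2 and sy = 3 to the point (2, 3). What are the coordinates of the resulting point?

Scaling matrix:
[[2, 0], [0, 3]]
Result: (2 × 2, 3 × 3) = (4, 9)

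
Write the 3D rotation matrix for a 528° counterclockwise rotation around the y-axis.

Rotation matrix for counterclockwise 528° around y-axis:
cos(528°) = -0.9781, sin(528°) = 0.2079
Result: [[-0.9781, 0, 0.2079], [0, 1, 0], [-0.2079, 0, -0.9781]]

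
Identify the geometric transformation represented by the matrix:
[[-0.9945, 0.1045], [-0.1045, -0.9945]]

This matrix represents: rotation by 186° counterclockwise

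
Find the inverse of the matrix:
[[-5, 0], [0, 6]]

For [[a,b],[c,d]], inverse = (1/det)·[[d,-b],[-c,a]]
det = (-5)(6) - (0)(0) = -30 - 0 = -30
Inverse = (1/-30)·[[6, 0], [0, -5]]
= [[-1/5, 0], [0, 1/6]]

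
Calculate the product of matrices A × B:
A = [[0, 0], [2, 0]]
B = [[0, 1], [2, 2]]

Matrix multiplication:
C[0][0] = 0×0 + 0×2 = 0
C[0][1] = 0×1 + 0×2 = 0
C[1][0] = 2×0 + 0×2 = 0
C[1][1] = 2×1 + 0×2 = 2
Result: [[0, 0], [0, 2]]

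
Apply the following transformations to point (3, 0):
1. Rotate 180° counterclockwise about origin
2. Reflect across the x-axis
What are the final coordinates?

Step 1: Rotate 180° → (-3, 0)
Step 2: Reflect across x-axis → (-3, 0)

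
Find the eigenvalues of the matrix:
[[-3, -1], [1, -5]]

Characteristic equation: det(A - λI) = 0
λ² - (trace)λ + (det) = 0
trace = -3 + -5 = -8, det = (-3)(-5) - (-1)(1) = 16
λ² - (-8)λ + (16) = 0
λ = (-8 ± √((-8)² - 4·(16))) / 2 = (-8 ± √0) / 2
Solving: λ = -4, -4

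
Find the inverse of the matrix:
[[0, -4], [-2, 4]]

For [[a,b],[c,d]], inverse = (1/det)·[[d,-b],[-c,a]]
det = (0)(4) - (-4)(-2) = 0 - 8 = -8
Inverse = (1/-8)·[[4, 4], [2, 0]]
= [[-1/2, -1/2], [-1/4, 0]]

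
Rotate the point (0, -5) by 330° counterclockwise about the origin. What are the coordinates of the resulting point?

Rotation matrix for 330°: [[cos 330°, -sin 330°], [sin 330°, cos 330°]] ≈ [[0.866025, 0.500000], [-0.500000, 0.866025]]
[[0.866025, 0.500000], [-0.500000, 0.866025]] × [0, -5]ᵀ ≈ [-2.5000, -4.3301]ᵀ
Result: (-2.5000, -4.3301)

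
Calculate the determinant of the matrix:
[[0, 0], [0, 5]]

For a 2×2 matrix [[a, b], [c, d]], det = ad - bc
det = (0)(5) - (0)(0) = 0 - 0 = 0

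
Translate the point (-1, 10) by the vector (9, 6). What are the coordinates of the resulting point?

Translation by (9, 6) (homogeneous matrix [[1, 0, 9], [0, 1, 6], [0, 0, 1]]):
x' = -1 + 9 = 8
y' = 10 + 6 = 16
Result: (8, 16)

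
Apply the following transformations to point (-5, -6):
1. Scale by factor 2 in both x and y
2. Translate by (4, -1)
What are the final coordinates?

Step 1: Scale (-5, -6) by 2 → (-10, -12)
Step 2: Translate by (4, -1) → (-6, -13)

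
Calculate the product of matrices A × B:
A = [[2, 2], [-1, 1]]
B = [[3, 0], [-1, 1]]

Matrix multiplication:
C[0][0] = 2×3 + 2×-1 = 4
C[0][1] = 2×0 + 2×1 = 2
C[1][0] = -1×3 + 1×-1 = -4
C[1][1] = -1×0 + 1×1 = 1
Result: [[4, 2], [-4, 1]]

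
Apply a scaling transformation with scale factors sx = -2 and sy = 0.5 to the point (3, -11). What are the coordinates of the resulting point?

Scaling matrix:
[[-2, 0], [0, 0.50]]
Result: (3 × -2, -11 × 0.5) = (-6, -5.5)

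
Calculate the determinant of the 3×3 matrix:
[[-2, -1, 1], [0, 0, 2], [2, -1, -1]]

Expansion along first row:
det = -2·det([[0,2],[-1,-1]]) - -1·det([[0,2],[2,-1]]) + 1·det([[0,0],[2,-1]])
    = -2·(0·-1 - 2·-1) - -1·(0·-1 - 2·2) + 1·(0·-1 - 0·2)
    = -2·2 - -1·-4 + 1·0
    = -4 + -4 + 0 = -8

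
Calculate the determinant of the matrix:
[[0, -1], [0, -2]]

For a 2×2 matrix [[a, b], [c, d]], det = ad - bc
det = (0)(-2) - (-1)(0) = 0 - 0 = 0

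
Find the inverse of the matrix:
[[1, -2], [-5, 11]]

For [[a,b],[c,d]], inverse = (1/det)·[[d,-b],[-c,a]]
det = (1)(11) - (-2)(-5) = 11 - 10 = 1
Inverse = [[11, 2], [5, 1]]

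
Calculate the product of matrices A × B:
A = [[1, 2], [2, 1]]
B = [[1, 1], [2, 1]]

Matrix multiplication:
C[0][0] = 1×1 + 2×2 = 5
C[0][1] = 1×1 + 2×1 = 3
C[1][0] = 2×1 + 1×2 = 4
C[1][1] = 2×1 + 1×1 = 3
Result: [[5, 3], [4, 3]]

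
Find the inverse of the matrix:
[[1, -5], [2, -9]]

For [[a,b],[c,d]], inverse = (1/det)·[[d,-b],[-c,a]]
det = (1)(-9) - (-5)(2) = -9 - -10 = 1
Inverse = [[-9, 5], [-2, 1]]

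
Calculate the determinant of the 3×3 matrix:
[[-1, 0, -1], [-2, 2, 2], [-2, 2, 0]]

Expansion along first row:
det = -1·det([[2,2],[2,0]]) - 0·det([[-2,2],[-2,0]]) + -1·det([[-2,2],[-2,2]])
    = -1·(2·0 - 2·2) - 0·(-2·0 - 2·-2) + -1·(-2·2 - 2·-2)
    = -1·-4 - 0·4 + -1·0
    = 4 + 0 + 0 = 4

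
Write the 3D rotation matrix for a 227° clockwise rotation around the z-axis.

Rotation matrix for clockwise 227° around z-axis:
A clockwise rotation by 227° is a counterclockwise rotation by -227°.
cos(-227°) = -0.6820, sin(-227°) = 0.7314
Result: [[-0.6820, -0.7314, 0], [0.7314, -0.6820, 0], [0, 0, 1]]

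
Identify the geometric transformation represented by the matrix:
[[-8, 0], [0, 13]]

This matrix represents: non-uniform scaling by sx = -8, sy = 13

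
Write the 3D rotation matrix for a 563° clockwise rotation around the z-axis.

Rotation matrix for clockwise 563° around z-axis:
A clockwise rotation by 563° is a counterclockwise rotation by -563°.
cos(-563°) = -0.9205, sin(-563°) = 0.3907
Result: [[-0.9205, -0.3907, 0], [0.3907, -0.9205, 0], [0, 0, 1]]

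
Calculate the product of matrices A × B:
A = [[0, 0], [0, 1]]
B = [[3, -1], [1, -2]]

Matrix multiplication:
C[0][0] = 0×3 + 0×1 = 0
C[0][1] = 0×-1 + 0×-2 = 0
C[1][0] = 0×3 + 1×1 = 1
C[1][1] = 0×-1 + 1×-2 = -2
Result: [[0, 0], [1, -2]]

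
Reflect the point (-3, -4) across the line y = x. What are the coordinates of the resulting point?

Reflection across line y = x: (-3, -4) → (-4, -3)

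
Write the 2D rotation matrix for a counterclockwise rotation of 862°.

Rotation matrix formula: [[cos θ, -sin θ], [sin θ, cos θ]]
For θ = 862°:
cos(862°) = -0.7880
sin(862°) = 0.6157
Result: [[-0.7880, -0.6157], [0.6157, -0.7880]]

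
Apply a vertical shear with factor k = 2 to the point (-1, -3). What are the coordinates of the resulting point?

Shear matrix for vertical shear with factor k = 2:
[[1, 0], [2, 1]]
Result: (-1, -3) → (-1, -5)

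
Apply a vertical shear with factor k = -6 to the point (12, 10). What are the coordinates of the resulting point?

Shear matrix for vertical shear with factor k = -6:
[[1, 0], [-6, 1]]
Result: (12, 10) → (12, -62)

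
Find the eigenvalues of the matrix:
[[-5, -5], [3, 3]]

Characteristic equation: det(A - λI) = 0
λ² - (trace)λ + (det) = 0
trace = -5 + 3 = -2, det = (-5)(3) - (-5)(3) = 0
λ² - (-2)λ + (0) = 0
λ = (-2 ± √((-2)² - 4·(0))) / 2 = (-2 ± √4) / 2
Solving: λ = -2, 0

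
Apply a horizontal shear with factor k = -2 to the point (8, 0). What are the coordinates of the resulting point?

Shear matrix for horizontal shear with factor k = -2:
[[1, -2], [0, 1]]
Result: (8, 0) → (8, 0)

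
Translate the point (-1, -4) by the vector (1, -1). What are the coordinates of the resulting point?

Translation by (1, -1) (homogeneous matrix [[1, 0, 1], [0, 1, -1], [0, 0, 1]]):
x' = -1 + 1 = 0
y' = -4 + -1 = -5
Result: (0, -5)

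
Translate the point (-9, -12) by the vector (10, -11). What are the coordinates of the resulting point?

Translation by (10, -11) (homogeneous matrix [[1, 0, 10], [0, 1, -11], [0, 0, 1]]):
x' = -9 + 10 = 1
y' = -12 + -11 = -23
Result: (1, -23)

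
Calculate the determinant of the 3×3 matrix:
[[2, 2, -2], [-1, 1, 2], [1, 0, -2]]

Expansion along first row:
det = 2·det([[1,2],[0,-2]]) - 2·det([[-1,2],[1,-2]]) + -2·det([[-1,1],[1,0]])
    = 2·(1·-2 - 2·0) - 2·(-1·-2 - 2·1) + -2·(-1·0 - 1·1)
    = 2·-2 - 2·0 + -2·-1
    = -4 + 0 + 2 = -2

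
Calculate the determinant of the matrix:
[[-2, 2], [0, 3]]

For a 2×2 matrix [[a, b], [c, d]], det = ad - bc
det = (-2)(3) - (2)(0) = -6 - 0 = -6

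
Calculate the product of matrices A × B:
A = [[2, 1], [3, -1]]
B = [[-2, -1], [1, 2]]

Matrix multiplication:
C[0][0] = 2×-2 + 1×1 = -3
C[0][1] = 2×-1 + 1×2 = 0
C[1][0] = 3×-2 + -1×1 = -7
C[1][1] = 3×-1 + -1×2 = -5
Result: [[-3, 0], [-7, -5]]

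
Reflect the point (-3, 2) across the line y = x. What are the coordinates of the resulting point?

Reflection across line y = x: (-3, 2) → (2, -3)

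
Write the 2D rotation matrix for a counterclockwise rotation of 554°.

Rotation matrix formula: [[cos θ, -sin θ], [sin θ, cos θ]]
For θ = 554°:
cos(554°) = -0.9703
sin(554°) = -0.2419
Result: [[-0.9703, 0.2419], [-0.2419, -0.9703]]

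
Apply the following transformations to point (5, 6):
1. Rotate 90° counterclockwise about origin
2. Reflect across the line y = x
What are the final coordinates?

Step 1: Rotate 90° → (-6, 5)
Step 2: Reflect across line y = x → (5, -6)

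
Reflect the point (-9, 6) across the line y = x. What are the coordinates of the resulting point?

Reflection across line y = x: (-9, 6) → (6, -9)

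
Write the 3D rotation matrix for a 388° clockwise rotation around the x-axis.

Rotation matrix for clockwise 388° around x-axis:
A clockwise rotation by 388° is a counterclockwise rotation by -388°.
cos(-388°) = 0.8829, sin(-388°) = -0.4695
Result: [[1, 0, 0], [0, 0.8829, 0.4695], [0, -0.4695, 0.8829]]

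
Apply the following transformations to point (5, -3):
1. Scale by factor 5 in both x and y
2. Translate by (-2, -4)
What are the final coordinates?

Step 1: Scale (5, -3) by 5 → (25, -15)
Step 2: Translate by (-2, -4) → (23, -19)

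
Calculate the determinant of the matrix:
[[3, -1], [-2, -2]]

For a 2×2 matrix [[a, b], [c, d]], det = ad - bc
det = (3)(-2) - (-1)(-2) = -6 - 2 = -8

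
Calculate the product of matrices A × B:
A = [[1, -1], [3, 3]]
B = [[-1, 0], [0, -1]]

Matrix multiplication:
C[0][0] = 1×-1 + -1×0 = -1
C[0][1] = 1×0 + -1×-1 = 1
C[1][0] = 3×-1 + 3×0 = -3
C[1][1] = 3×0 + 3×-1 = -3
Result: [[-1, 1], [-3, -3]]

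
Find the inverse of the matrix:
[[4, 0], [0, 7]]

For [[a,b],[c,d]], inverse = (1/det)·[[d,-b],[-c,a]]
det = (4)(7) - (0)(0) = 28 - 0 = 28
Inverse = (1/28)·[[7, 0], [0, 4]]
= [[1/4, 0], [0, 1/7]]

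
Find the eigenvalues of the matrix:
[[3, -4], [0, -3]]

Characteristic equation: det(A - λI) = 0
λ² - (trace)λ + (det) = 0
trace = 3 + -3 = 0, det = (3)(-3) - (-4)(0) = -9
λ² - (0)λ + (-9) = 0
λ = (0 ± √((0)² - 4·(-9))) / 2 = (0 ± √36) / 2
Solving: λ = -3, 3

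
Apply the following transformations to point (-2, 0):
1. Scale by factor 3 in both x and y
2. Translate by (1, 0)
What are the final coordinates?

Step 1: Scale (-2, 0) by 3 → (-6, 0)
Step 2: Translate by (1, 0) → (-5, 0)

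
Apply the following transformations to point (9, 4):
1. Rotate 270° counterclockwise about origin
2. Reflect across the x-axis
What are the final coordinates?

Step 1: Rotate 270° → (4, -9)
Step 2: Reflect across x-axis → (4, 9)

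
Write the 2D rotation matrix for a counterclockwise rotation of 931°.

Rotation matrix formula: [[cos θ, -sin θ], [sin θ, cos θ]]
For θ = 931°:
cos(931°) = -0.8572
sin(931°) = -0.5150
Result: [[-0.8572, 0.5150], [-0.5150, -0.8572]]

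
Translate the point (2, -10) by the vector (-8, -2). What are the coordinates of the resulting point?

Translation by (-8, -2) (homogeneous matrix [[1, 0, -8], [0, 1, -2], [0, 0, 1]]):
x' = 2 + -8 = -6
y' = -10 + -2 = -12
Result: (-6, -12)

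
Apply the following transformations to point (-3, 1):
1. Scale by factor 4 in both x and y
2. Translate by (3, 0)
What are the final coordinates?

Step 1: Scale (-3, 1) by 4 → (-12, 4)
Step 2: Translate by (3, 0) → (-9, 4)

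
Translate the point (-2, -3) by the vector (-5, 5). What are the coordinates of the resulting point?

Translation by (-5, 5) (homogeneous matrix [[1, 0, -5], [0, 1, 5], [0, 0, 1]]):
x' = -2 + -5 = -7
y' = -3 + 5 = 2
Result: (-7, 2)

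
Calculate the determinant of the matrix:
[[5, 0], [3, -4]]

For a 2×2 matrix [[a, b], [c, d]], det = ad - bc
det = (5)(-4) - (0)(3) = -20 - 0 = -20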